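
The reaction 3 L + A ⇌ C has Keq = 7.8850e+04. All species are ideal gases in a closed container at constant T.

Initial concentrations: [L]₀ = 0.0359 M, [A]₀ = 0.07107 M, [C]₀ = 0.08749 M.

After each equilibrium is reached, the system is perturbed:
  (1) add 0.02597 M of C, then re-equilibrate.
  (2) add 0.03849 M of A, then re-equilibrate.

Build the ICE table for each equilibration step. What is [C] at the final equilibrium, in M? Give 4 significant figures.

Q₀ = 2.6607e+04 vs Keq = 7.8850e+04 ⇒ Q<K, forward
Step 1:
                   L          A          C
  I           0.0359    0.07107    0.08749
  C         -0.01017  -0.003391   0.003391
  E          0.02573    0.06768    0.09088
  solve Keq expr → x = 0.003391; check Q = 7.8850e+04
Then add 0.02597 M of C.
Step 2:
                   L          A          C
  I          0.02573    0.06768     0.1169
  C         0.002097 6.9902e-04 -6.9902e-04
  E          0.02782    0.06838     0.1162
  solve Keq expr → x = -6.9902e-04; check Q = 7.8850e+04
Then add 0.03849 M of A.
Step 3:
                   L          A          C
  I          0.02782     0.1069     0.1162
  C        -0.003672  -0.001224   0.001224
  E          0.02415     0.1056     0.1174
  solve Keq expr → x = 0.001224; check Q = 7.8850e+04

[C]_eq = 0.1174 M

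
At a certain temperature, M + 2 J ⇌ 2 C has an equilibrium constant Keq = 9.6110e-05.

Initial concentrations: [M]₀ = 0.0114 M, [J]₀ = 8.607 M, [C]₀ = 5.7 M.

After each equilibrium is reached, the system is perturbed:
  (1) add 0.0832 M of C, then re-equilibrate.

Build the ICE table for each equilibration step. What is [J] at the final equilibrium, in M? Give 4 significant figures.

[J]_eq = 14.16 M

Q₀ = 38.47 vs Keq = 9.6110e-05 ⇒ Q>K, reverse
Step 1:
                   M          J          C
  I           0.0114      8.607        5.7
  C            2.736      5.471     -5.471
  E            2.747      14.08     0.2288
  solve Keq expr → x = -2.736; check Q = 9.6110e-05
Then add 0.0832 M of C.
Step 2:
                   M          J          C
  I            2.747      14.08      0.312
  C          0.04011    0.08022   -0.08022
  E            2.787      14.16     0.2317
  solve Keq expr → x = -0.04011; check Q = 9.6110e-05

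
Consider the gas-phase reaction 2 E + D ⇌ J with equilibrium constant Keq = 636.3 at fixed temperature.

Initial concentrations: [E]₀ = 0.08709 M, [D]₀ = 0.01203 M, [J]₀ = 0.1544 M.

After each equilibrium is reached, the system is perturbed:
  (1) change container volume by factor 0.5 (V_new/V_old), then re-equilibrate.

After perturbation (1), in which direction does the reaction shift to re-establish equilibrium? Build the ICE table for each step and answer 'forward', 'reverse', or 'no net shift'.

Direction: forward

Q₀ = 1692 vs Keq = 636.3 ⇒ Q>K, reverse
Step 1:
                   E          D          J
  init       0.08709    0.01203     0.1544
  Δ          0.01765   0.008825  -0.008825
  eq          0.1047    0.02085     0.1456
  solve Keq expr → x = -0.008825; check Q = 636.3
Then change container volume by factor 0.5 (V_new/V_old).
Step 2:
                   E          D          J
  init        0.2095    0.04171     0.2912
  Δ         -0.04631   -0.02316    0.02316
  eq          0.1632    0.01855     0.3143
  solve Keq expr → x = 0.02316; check Q = 636.3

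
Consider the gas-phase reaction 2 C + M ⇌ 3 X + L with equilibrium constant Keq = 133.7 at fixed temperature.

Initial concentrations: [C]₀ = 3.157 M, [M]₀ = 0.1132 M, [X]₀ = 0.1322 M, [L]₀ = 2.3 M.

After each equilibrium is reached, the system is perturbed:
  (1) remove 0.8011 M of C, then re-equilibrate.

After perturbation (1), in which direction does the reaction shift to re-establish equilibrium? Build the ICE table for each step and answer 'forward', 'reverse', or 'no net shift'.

Direction: reverse

Q₀ = 0.00471 vs Keq = 133.7 ⇒ Q<K, forward
Step 1:
                  C         M         X         L
  Initial     3.157    0.1132    0.1322       2.3
  Change     -0.226    -0.113    0.3389     0.113
  Equil       2.931 2.1970e-04    0.4711     2.413
  solve Keq expr → x = 0.113; check Q = 133.7
Then remove 0.8011 M of C.
Step 2:
                  C         M         X         L
  Initial      2.13 2.1970e-04    0.4711     2.413
  Change  3.8923e-04 1.9461e-04 -5.8384e-04 -1.9461e-04
  Equil        2.13 4.1432e-04    0.4706     2.413
  solve Keq expr → x = -1.9461e-04; check Q = 133.7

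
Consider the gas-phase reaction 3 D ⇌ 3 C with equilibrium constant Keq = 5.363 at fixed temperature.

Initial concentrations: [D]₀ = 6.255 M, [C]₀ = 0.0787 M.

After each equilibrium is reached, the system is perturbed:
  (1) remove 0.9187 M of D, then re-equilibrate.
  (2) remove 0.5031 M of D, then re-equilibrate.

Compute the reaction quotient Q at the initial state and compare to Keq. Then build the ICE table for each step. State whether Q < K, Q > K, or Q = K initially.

Q₀ = 1.9918e-06; Q < K (proceeds forward)

Q₀ = 1.9918e-06 vs Keq = 5.363 ⇒ Q<K, forward
Step 1:
                    D           C
  Initial       6.255      0.0787
  Change       -3.952       3.952
  Equil         2.303       4.031
  solve Keq expr → x = 1.317; check Q = 5.363
Then remove 0.9187 M of D.
Step 2:
                    D           C
  Initial       1.384       4.031
  Change       0.5847     -0.5847
  Equil         1.969       3.446
  solve Keq expr → x = -0.1949; check Q = 5.363
Then remove 0.5031 M of D.
Step 3:
                    D           C
  Initial       1.466       3.446
  Change       0.3202     -0.3202
  Equil         1.786       3.126
  solve Keq expr → x = -0.1067; check Q = 5.363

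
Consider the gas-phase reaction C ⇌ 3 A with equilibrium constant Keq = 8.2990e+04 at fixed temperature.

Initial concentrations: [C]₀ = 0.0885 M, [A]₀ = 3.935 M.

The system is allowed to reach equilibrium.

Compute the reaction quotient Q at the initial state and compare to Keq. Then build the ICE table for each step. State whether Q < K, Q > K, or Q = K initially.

Q₀ = 688.5; Q < K (proceeds forward)

Q₀ = 688.5 vs Keq = 8.2990e+04 ⇒ Q<K, forward
Step 1:
                    C           A
  I            0.0885       3.935
  C          -0.08761      0.2628
  E        8.9135e-04       4.198
  solve Keq expr → x = 0.08761; check Q = 8.2990e+04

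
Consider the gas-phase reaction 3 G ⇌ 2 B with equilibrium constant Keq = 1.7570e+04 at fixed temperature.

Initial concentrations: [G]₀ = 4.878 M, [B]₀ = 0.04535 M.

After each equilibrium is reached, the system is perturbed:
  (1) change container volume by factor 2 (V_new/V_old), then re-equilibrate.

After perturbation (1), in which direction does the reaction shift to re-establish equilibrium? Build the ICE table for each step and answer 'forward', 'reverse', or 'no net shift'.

Q₀ = 1.7719e-05 vs Keq = 1.7570e+04 ⇒ Q<K, forward
Step 1:
                   G          B
  I            4.878    0.04535
  C           -4.794      3.196
  E          0.08425      3.241
  solve Keq expr → x = 1.598; check Q = 1.7570e+04
Then change container volume by factor 2 (V_new/V_old).
Step 2:
                   G          B
  I          0.04212      1.621
  C          0.01079  -0.007194
  E          0.05291      1.613
  solve Keq expr → x = -0.003597; check Q = 1.7570e+04

Direction: reverse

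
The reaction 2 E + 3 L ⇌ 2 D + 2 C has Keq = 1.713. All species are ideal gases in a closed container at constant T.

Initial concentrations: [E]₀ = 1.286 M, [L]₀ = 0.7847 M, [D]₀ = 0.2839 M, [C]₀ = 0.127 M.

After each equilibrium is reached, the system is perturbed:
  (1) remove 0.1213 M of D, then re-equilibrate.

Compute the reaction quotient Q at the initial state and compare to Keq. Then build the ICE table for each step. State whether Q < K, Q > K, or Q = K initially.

Q₀ = 0.001627; Q < K (proceeds forward)

Q₀ = 0.001627 vs Keq = 1.713 ⇒ Q<K, forward
Step 1:
                    E           L           D           C
  I             1.286      0.7847      0.2839       0.127
  C           -0.3002     -0.4503      0.3002      0.3002
  E            0.9858      0.3344      0.5841      0.4272
  solve Keq expr → x = 0.1501; check Q = 1.713
Then remove 0.1213 M of D.
Step 2:
                    E           L           D           C
  I            0.9858      0.3344      0.4628      0.4272
  C          -0.01868    -0.02802     0.01868     0.01868
  E            0.9671      0.3064      0.4815      0.4459
  solve Keq expr → x = 0.009341; check Q = 1.713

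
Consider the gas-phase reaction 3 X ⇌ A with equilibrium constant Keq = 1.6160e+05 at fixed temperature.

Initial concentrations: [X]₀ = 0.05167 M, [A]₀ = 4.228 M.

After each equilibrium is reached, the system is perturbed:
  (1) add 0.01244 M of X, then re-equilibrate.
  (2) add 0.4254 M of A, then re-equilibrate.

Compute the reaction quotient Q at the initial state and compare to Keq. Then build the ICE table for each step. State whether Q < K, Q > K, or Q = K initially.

Q₀ = 3.0649e+04 vs Keq = 1.6160e+05 ⇒ Q<K, forward
Step 1:
                  X         A
  init      0.05167     4.228
  Δ        -0.02197  0.007322
  eq         0.0297     4.235
  solve Keq expr → x = 0.007322; check Q = 1.6160e+05
Then add 0.01244 M of X.
Step 2:
                  X         A
  init      0.04214     4.235
  Δ        -0.01243  0.004143
  eq        0.02971     4.239
  solve Keq expr → x = 0.004143; check Q = 1.6160e+05
Then add 0.4254 M of A.
Step 3:
                  X         A
  init      0.02971     4.665
  Δ       9.6164e-04 -3.2055e-04
  eq        0.03068     4.665
  solve Keq expr → x = -3.2055e-04; check Q = 1.6160e+05

Q₀ = 3.0649e+04; Q < K (proceeds forward)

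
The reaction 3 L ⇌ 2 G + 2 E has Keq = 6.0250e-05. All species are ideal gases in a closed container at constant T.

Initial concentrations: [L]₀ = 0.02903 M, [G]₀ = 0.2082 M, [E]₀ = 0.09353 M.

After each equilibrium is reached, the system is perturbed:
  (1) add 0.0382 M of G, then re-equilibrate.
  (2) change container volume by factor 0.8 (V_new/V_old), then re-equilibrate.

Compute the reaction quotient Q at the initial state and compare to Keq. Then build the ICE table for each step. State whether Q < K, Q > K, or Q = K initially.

Q₀ = 15.5 vs Keq = 6.0250e-05 ⇒ Q>K, reverse
Step 1:
                   L          G          E
  I          0.02903     0.2082    0.09353
  C           0.1339   -0.08924   -0.08924
  E           0.1629      0.119    0.00429
  solve Keq expr → x = -0.04462; check Q = 6.0250e-05
Then add 0.0382 M of G.
Step 2:
                   L          G          E
  I           0.1629     0.1572    0.00429
  C         0.001467 -9.7809e-04 -9.7809e-04
  E           0.1644     0.1562   0.003312
  solve Keq expr → x = -4.8904e-04; check Q = 6.0250e-05
Then change container volume by factor 0.8 (V_new/V_old).
Step 3:
                   L          G          E
  I           0.2054     0.1952   0.004139
  C       6.1861e-04 -4.1241e-04 -4.1241e-04
  E           0.2061     0.1948   0.003727
  solve Keq expr → x = -2.0620e-04; check Q = 6.0250e-05

Q₀ = 15.5; Q > K (proceeds reverse)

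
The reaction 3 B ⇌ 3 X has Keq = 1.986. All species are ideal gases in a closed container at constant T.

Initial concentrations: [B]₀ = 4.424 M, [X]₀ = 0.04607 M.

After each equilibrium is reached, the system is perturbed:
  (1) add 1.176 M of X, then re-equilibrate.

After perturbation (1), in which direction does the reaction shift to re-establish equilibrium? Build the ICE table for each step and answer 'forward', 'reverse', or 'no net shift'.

Direction: reverse

Q₀ = 1.1293e-06 vs Keq = 1.986 ⇒ Q<K, forward
Step 1:
                  B         X
  Initial     4.424   0.04607
  Change     -2.443     2.443
  Equil       1.981      2.49
  solve Keq expr → x = 0.8145; check Q = 1.986
Then add 1.176 M of X.
Step 2:
                  B         X
  Initial     1.981     3.666
  Change     0.5211   -0.5211
  Equil       2.502     3.144
  solve Keq expr → x = -0.1737; check Q = 1.986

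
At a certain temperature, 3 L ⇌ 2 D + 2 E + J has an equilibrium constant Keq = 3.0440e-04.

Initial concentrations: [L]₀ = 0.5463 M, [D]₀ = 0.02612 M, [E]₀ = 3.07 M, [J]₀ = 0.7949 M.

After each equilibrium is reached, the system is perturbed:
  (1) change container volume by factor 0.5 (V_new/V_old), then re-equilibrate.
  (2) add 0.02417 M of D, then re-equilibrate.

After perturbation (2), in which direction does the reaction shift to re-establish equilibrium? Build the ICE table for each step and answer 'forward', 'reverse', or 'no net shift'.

Direction: reverse

Q₀ = 0.03135 vs Keq = 3.0440e-04 ⇒ Q>K, reverse
Step 1:
                  L         D         E         J
  init       0.5463   0.02612      3.07    0.7949
  Δ         0.03488  -0.02325  -0.02325  -0.01163
  eq         0.5812  0.002867     3.047    0.7833
  solve Keq expr → x = -0.01163; check Q = 3.0440e-04
Then change container volume by factor 0.5 (V_new/V_old).
Step 2:
                  L         D         E         J
  init        1.162  0.005734     6.093     1.567
  Δ        0.004272 -0.002848 -0.002848 -0.001424
  eq          1.167  0.002885     6.091     1.565
  solve Keq expr → x = -0.001424; check Q = 3.0440e-04
Then add 0.02417 M of D.
Step 3:
                  L         D         E         J
  init        1.167   0.02706     6.091     1.565
  Δ         0.03602  -0.02401  -0.02401  -0.01201
  eq          1.203  0.003044     6.067     1.553
  solve Keq expr → x = -0.01201; check Q = 3.0440e-04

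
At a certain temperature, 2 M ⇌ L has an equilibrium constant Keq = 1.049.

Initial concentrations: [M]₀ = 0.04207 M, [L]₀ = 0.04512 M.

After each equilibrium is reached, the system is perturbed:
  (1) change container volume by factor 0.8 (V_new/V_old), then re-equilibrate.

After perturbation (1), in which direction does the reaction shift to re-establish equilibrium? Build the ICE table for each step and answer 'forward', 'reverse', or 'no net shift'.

Q₀ = 25.49 vs Keq = 1.049 ⇒ Q>K, reverse
Step 1:
                    M           L
  Initial     0.04207     0.04512
  Change      0.06582    -0.03291
  Equil        0.1079     0.01221
  solve Keq expr → x = -0.03291; check Q = 1.049
Then change container volume by factor 0.8 (V_new/V_old).
Step 2:
                    M           L
  Initial      0.1349     0.01526
  Change    -0.004906    0.002453
  Equil          0.13     0.01772
  solve Keq expr → x = 0.002453; check Q = 1.049

Direction: forward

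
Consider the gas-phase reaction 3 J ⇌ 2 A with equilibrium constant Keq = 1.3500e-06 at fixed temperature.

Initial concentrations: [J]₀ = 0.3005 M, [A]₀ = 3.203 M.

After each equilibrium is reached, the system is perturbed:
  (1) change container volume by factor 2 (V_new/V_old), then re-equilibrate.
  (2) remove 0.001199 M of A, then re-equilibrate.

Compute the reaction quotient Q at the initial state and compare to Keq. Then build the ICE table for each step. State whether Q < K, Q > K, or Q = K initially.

Q₀ = 378.1; Q > K (proceeds reverse)

Q₀ = 378.1 vs Keq = 1.3500e-06 ⇒ Q>K, reverse
Step 1:
                  J         A
  Initial    0.3005     3.203
  Change      4.785     -3.19
  Equil       5.085   0.01332
  solve Keq expr → x = -1.595; check Q = 1.3500e-06
Then change container volume by factor 2 (V_new/V_old).
Step 2:
                  J         A
  Initial     2.543  0.006662
  Change   0.002915 -0.001943
  Equil       2.545  0.004719
  solve Keq expr → x = -9.7151e-04; check Q = 1.3500e-06
Then remove 0.001199 M of A.
Step 3:
                  J         A
  Initial     2.545   0.00352
  Change  -0.001791  0.001194
  Equil       2.544  0.004714
  solve Keq expr → x = 5.9701e-04; check Q = 1.3500e-06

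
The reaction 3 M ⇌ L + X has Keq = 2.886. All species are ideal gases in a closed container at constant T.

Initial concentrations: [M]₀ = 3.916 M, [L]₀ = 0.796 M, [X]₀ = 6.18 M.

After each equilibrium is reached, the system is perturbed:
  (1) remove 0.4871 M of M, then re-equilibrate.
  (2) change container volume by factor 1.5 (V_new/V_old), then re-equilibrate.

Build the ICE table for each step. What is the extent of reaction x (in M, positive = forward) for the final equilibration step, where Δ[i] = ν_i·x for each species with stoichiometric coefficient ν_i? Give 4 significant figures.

Q₀ = 0.08192 vs Keq = 2.886 ⇒ Q<K, forward
Step 1:
                    M           L           X
  init          3.916       0.796        6.18
  Δ            -2.354      0.7845      0.7845
  eq            1.562       1.581       6.965
  solve Keq expr → x = 0.7845; check Q = 2.886
Then remove 0.4871 M of M.
Step 2:
                    M           L           X
  init          1.075       1.581       6.965
  Δ            0.4282     -0.1427     -0.1427
  eq            1.503       1.438       6.822
  solve Keq expr → x = -0.1427; check Q = 2.886
Then change container volume by factor 1.5 (V_new/V_old).
Step 3:
                    M           L           X
  init          1.002      0.9585       4.548
  Δ            0.1248    -0.04159    -0.04159
  eq            1.127       0.917       4.506
  solve Keq expr → x = -0.04159; check Q = 2.886

x = -0.04159 M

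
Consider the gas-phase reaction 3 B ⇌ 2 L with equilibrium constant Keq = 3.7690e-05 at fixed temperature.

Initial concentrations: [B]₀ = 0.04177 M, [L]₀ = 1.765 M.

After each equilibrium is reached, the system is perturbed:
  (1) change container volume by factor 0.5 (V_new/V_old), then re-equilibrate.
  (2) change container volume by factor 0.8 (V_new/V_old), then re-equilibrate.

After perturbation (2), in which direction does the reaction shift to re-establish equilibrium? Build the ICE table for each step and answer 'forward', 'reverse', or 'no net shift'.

Direction: forward

Q₀ = 4.2746e+04 vs Keq = 3.7690e-05 ⇒ Q>K, reverse
Step 1:
                  B         L
  I         0.04177     1.765
  C           2.608    -1.739
  E            2.65   0.02648
  solve Keq expr → x = -0.8693; check Q = 3.7690e-05
Then change container volume by factor 0.5 (V_new/V_old).
Step 2:
                  B         L
  I           5.299   0.05295
  C        -0.03189   0.02126
  E           5.267   0.07421
  solve Keq expr → x = 0.01063; check Q = 3.7690e-05
Then change container volume by factor 0.8 (V_new/V_old).
Step 3:
                  B         L
  I           6.584   0.09277
  C        -0.01586   0.01058
  E           6.568    0.1033
  solve Keq expr → x = 0.005288; check Q = 3.7690e-05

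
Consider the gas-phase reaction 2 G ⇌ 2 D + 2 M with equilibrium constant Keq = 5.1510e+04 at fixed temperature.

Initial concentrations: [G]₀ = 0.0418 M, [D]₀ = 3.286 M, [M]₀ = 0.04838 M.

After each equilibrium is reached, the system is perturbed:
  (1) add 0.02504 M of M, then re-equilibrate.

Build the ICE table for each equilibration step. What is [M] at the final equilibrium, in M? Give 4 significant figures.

Q₀ = 14.46 vs Keq = 5.1510e+04 ⇒ Q<K, forward
Step 1:
                    G           D           M
  I            0.0418       3.286     0.04838
  C           -0.0405      0.0405      0.0405
  E          0.001303       3.326     0.08888
  solve Keq expr → x = 0.02025; check Q = 5.1510e+04
Then add 0.02504 M of M.
Step 2:
                    G           D           M
  I          0.001303       3.326      0.1139
  C        3.6153e-04 -3.6153e-04 -3.6153e-04
  E          0.001664       3.326      0.1136
  solve Keq expr → x = -1.8076e-04; check Q = 5.1510e+04

[M]_eq = 0.1136 M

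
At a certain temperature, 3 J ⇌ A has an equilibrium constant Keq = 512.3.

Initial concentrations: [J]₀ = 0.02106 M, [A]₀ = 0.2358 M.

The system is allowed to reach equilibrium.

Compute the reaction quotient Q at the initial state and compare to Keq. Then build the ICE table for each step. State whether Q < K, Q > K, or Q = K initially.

Q₀ = 2.5245e+04 vs Keq = 512.3 ⇒ Q>K, reverse
Step 1:
                   J          A
  init       0.02106     0.2358
  Δ          0.05413   -0.01804
  eq         0.07519     0.2178
  solve Keq expr → x = -0.01804; check Q = 512.3

Q₀ = 2.5245e+04; Q > K (proceeds reverse)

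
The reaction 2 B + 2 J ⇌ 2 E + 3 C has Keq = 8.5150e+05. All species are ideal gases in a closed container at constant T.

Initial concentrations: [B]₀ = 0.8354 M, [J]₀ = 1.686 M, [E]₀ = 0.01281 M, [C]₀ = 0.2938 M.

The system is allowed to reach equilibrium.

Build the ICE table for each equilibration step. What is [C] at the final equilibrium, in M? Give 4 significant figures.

Q₀ = 2.0977e-06 vs Keq = 8.5150e+05 ⇒ Q<K, forward
Step 1:
                  B         J         E         C
  Initial    0.8354     1.686   0.01281    0.2938
  Change    -0.8333   -0.8333    0.8333      1.25
  Equil    0.002063    0.8527    0.8461     1.544
  solve Keq expr → x = 0.4167; check Q = 8.5150e+05

[C]_eq = 1.544 M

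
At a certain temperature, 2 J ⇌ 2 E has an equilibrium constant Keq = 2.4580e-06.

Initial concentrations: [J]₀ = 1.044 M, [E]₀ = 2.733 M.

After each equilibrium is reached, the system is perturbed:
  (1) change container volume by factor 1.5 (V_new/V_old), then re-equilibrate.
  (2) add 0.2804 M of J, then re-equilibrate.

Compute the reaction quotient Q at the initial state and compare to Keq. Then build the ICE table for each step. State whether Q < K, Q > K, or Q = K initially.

Q₀ = 6.853 vs Keq = 2.4580e-06 ⇒ Q>K, reverse
Step 1:
                    J           E
  init          1.044       2.733
  Δ             2.727      -2.727
  eq            3.771    0.005912
  solve Keq expr → x = -1.364; check Q = 2.4580e-06
Then change container volume by factor 1.5 (V_new/V_old).
Step 2:
                    J           E
  init          2.514    0.003942
  Δ                 0           0
  eq            2.514    0.003942
  solve Keq expr → x = 0; check Q = 2.4580e-06
Then add 0.2804 M of J.
Step 3:
                    J           E
  init          2.794    0.003942
  Δ       -4.3892e-04  4.3892e-04
  eq            2.794     0.00438
  solve Keq expr → x = 2.1946e-04; check Q = 2.4580e-06

Q₀ = 6.853; Q > K (proceeds reverse)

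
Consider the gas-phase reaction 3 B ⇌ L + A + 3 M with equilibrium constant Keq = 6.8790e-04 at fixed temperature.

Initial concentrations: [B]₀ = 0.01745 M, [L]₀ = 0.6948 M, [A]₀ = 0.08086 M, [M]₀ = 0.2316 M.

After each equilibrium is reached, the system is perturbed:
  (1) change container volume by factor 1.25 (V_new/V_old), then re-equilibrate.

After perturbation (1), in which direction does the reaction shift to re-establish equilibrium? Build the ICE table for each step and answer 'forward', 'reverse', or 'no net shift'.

Direction: forward

Q₀ = 131.3 vs Keq = 6.8790e-04 ⇒ Q>K, reverse
Step 1:
                   B          L          A          M
  I          0.01745     0.6948    0.08086     0.2316
  C           0.1671   -0.05569   -0.05569    -0.1671
  E           0.1845     0.6391    0.02517    0.06453
  solve Keq expr → x = -0.05569; check Q = 6.8790e-04
Then change container volume by factor 1.25 (V_new/V_old).
Step 2:
                   B          L          A          M
  I           0.1476     0.5113    0.02014    0.05162
  C        -0.004809   0.001603   0.001603   0.004809
  E           0.1428     0.5129    0.02174    0.05643
  solve Keq expr → x = 0.001603; check Q = 6.8790e-04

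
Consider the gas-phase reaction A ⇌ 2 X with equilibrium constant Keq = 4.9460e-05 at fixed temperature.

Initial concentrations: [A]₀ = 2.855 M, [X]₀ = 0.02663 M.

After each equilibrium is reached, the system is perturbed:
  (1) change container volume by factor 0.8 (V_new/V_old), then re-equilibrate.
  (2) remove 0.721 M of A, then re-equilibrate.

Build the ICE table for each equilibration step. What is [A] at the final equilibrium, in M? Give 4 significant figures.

Q₀ = 2.4839e-04 vs Keq = 4.9460e-05 ⇒ Q>K, reverse
Step 1:
                   A          X
  I            2.855    0.02663
  C         0.007366   -0.01473
  E            2.862     0.0119
  solve Keq expr → x = -0.007366; check Q = 4.9460e-05
Then change container volume by factor 0.8 (V_new/V_old).
Step 2:
                   A          X
  I            3.578    0.01487
  C       7.8437e-04  -0.001569
  E            3.579     0.0133
  solve Keq expr → x = -7.8437e-04; check Q = 4.9460e-05
Then remove 0.721 M of A.
Step 3:
                   A          X
  I            2.858     0.0133
  C       7.0701e-04  -0.001414
  E            2.858    0.01189
  solve Keq expr → x = -7.0701e-04; check Q = 4.9460e-05

[A]_eq = 2.858 M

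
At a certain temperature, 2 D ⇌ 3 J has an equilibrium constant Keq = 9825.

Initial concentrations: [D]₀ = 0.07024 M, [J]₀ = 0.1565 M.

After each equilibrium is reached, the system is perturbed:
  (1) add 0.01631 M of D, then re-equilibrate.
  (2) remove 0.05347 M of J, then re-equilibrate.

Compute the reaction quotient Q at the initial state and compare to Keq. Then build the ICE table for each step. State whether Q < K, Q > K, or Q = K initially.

Q₀ = 0.7769; Q < K (proceeds forward)

Q₀ = 0.7769 vs Keq = 9825 ⇒ Q<K, forward
Step 1:
                   D          J
  init       0.07024     0.1565
  Δ          -0.0689     0.1034
  eq        0.001336     0.2599
  solve Keq expr → x = 0.03445; check Q = 9825
Then add 0.01631 M of D.
Step 2:
                   D          J
  init       0.01765     0.2599
  Δ         -0.01612    0.02418
  eq        0.001527      0.284
  solve Keq expr → x = 0.00806; check Q = 9825
Then remove 0.05347 M of J.
Step 3:
                   D          J
  init      0.001527     0.2306
  Δ       -4.0583e-04 6.0875e-04
  eq        0.001121     0.2312
  solve Keq expr → x = 2.0292e-04; check Q = 9825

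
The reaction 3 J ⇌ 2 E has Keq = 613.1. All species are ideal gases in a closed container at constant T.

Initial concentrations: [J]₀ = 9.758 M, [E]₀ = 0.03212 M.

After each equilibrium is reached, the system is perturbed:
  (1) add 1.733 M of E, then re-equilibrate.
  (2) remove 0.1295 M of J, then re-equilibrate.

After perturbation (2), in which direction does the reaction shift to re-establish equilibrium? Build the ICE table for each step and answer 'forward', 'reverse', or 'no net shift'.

Direction: reverse

Q₀ = 1.1104e-06 vs Keq = 613.1 ⇒ Q<K, forward
Step 1:
                  J         E
  I           9.758   0.03212
  C          -9.358     6.238
  E          0.4003     6.271
  solve Keq expr → x = 3.119; check Q = 613.1
Then add 1.733 M of E.
Step 2:
                  J         E
  I          0.4003     8.004
  C         0.06891  -0.04594
  E          0.4692     7.958
  solve Keq expr → x = -0.02297; check Q = 613.1
Then remove 0.1295 M of J.
Step 3:
                  J         E
  I          0.3397     7.958
  C          0.1262  -0.08412
  E          0.4659     7.874
  solve Keq expr → x = -0.04206; check Q = 613.1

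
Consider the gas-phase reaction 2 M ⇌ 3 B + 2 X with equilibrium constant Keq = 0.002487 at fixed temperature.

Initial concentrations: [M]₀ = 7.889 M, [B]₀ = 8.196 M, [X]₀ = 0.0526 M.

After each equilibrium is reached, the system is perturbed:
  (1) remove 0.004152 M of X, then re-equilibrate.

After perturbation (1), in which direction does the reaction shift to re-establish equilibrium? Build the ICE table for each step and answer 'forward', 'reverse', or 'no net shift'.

Q₀ = 0.02448 vs Keq = 0.002487 ⇒ Q>K, reverse
Step 1:
                   M          B          X
  I            7.889      8.196     0.0526
  C          0.03559   -0.05339   -0.03559
  E            7.925      8.143    0.01701
  solve Keq expr → x = -0.0178; check Q = 0.002487
Then remove 0.004152 M of X.
Step 2:
                   M          B          X
  I            7.925      8.143    0.01286
  C        -0.004124   0.006186   0.004124
  E             7.92      8.149    0.01698
  solve Keq expr → x = 0.002062; check Q = 0.002487

Direction: forward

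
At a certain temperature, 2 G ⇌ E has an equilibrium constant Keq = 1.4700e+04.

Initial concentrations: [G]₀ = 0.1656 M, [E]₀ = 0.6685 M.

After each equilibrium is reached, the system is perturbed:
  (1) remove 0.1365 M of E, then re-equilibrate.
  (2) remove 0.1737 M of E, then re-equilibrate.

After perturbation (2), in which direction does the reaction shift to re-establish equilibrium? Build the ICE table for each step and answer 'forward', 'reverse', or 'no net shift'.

Direction: forward

Q₀ = 24.38 vs Keq = 1.4700e+04 ⇒ Q<K, forward
Step 1:
                    G           E
  Initial      0.1656      0.6685
  Change      -0.1585     0.07923
  Equil      0.007132      0.7477
  solve Keq expr → x = 0.07923; check Q = 1.4700e+04
Then remove 0.1365 M of E.
Step 2:
                    G           E
  Initial    0.007132      0.6112
  Change  -6.8196e-04  3.4098e-04
  Equil       0.00645      0.6116
  solve Keq expr → x = 3.4098e-04; check Q = 1.4700e+04
Then remove 0.1737 M of E.
Step 3:
                    G           E
  Initial     0.00645      0.4379
  Change  -9.8923e-04  4.9461e-04
  Equil      0.005461      0.4384
  solve Keq expr → x = 4.9461e-04; check Q = 1.4700e+04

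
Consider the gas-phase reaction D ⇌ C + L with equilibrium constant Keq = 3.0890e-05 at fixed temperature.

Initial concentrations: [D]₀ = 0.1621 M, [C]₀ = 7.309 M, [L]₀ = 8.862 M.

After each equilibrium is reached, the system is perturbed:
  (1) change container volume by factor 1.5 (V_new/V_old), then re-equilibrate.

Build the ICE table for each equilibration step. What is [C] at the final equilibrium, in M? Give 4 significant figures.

[C]_eq = 1.4858e-04 M

Q₀ = 399.6 vs Keq = 3.0890e-05 ⇒ Q>K, reverse
Step 1:
                    D           C           L
  init         0.1621       7.309       8.862
  Δ             7.309      -7.309      -7.309
  eq            7.471  1.4859e-04       1.553
  solve Keq expr → x = -7.309; check Q = 3.0890e-05
Then change container volume by factor 1.5 (V_new/V_old).
Step 2:
                    D           C           L
  init          4.981  9.9058e-05       1.035
  Δ       -4.9520e-05  4.9520e-05  4.9520e-05
  eq            4.981  1.4858e-04       1.035
  solve Keq expr → x = 4.9520e-05; check Q = 3.0890e-05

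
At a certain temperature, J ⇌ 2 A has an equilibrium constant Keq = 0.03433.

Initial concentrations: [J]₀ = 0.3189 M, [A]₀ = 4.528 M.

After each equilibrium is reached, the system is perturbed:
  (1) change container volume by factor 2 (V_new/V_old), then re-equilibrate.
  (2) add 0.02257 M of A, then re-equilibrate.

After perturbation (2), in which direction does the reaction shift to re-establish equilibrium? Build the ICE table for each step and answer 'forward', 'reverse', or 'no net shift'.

Direction: reverse

Q₀ = 64.29 vs Keq = 0.03433 ⇒ Q>K, reverse
Step 1:
                    J           A
  init         0.3189       4.528
  Δ             2.119      -4.239
  eq            2.438      0.2893
  solve Keq expr → x = -2.119; check Q = 0.03433
Then change container volume by factor 2 (V_new/V_old).
Step 2:
                    J           A
  init          1.219      0.1447
  Δ          -0.02875     0.05749
  eq             1.19      0.2022
  solve Keq expr → x = 0.02875; check Q = 0.03433
Then add 0.02257 M of A.
Step 3:
                    J           A
  init           1.19      0.2247
  Δ           0.01083    -0.02165
  eq            1.201      0.2031
  solve Keq expr → x = -0.01083; check Q = 0.03433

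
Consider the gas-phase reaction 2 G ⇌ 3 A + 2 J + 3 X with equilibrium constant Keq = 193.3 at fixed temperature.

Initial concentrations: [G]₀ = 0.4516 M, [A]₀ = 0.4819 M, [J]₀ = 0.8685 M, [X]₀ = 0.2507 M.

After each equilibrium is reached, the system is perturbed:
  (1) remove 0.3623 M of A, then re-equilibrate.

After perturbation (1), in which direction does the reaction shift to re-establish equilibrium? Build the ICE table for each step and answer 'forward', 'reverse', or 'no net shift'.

Direction: forward

Q₀ = 0.006522 vs Keq = 193.3 ⇒ Q<K, forward
Step 1:
                   G          A          J          X
  I           0.4516     0.4819     0.8685     0.2507
  C          -0.3797     0.5695     0.3797     0.5695
  E           0.0719      1.051      1.248     0.8202
  solve Keq expr → x = 0.1898; check Q = 193.3
Then remove 0.3623 M of A.
Step 2:
                   G          A          J          X
  I           0.0719     0.6891      1.248     0.8202
  C         -0.02643    0.03964    0.02643    0.03964
  E          0.04548     0.7288      1.275     0.8599
  solve Keq expr → x = 0.01321; check Q = 193.3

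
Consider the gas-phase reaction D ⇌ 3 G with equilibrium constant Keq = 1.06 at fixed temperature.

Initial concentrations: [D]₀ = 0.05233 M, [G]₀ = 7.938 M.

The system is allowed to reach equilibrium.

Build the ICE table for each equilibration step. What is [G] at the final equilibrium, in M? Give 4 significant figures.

Q₀ = 9558 vs Keq = 1.06 ⇒ Q>K, reverse
Step 1:
                  D         G
  I         0.05233     7.938
  C             2.2    -6.601
  E           2.253     1.337
  solve Keq expr → x = -2.2; check Q = 1.06

[G]_eq = 1.337 M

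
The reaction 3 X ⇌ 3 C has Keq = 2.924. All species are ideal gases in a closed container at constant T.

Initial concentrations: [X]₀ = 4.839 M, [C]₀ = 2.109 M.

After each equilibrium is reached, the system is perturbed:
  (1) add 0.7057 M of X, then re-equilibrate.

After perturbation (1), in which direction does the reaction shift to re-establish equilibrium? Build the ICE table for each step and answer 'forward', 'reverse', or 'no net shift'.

Q₀ = 0.08279 vs Keq = 2.924 ⇒ Q<K, forward
Step 1:
                    X           C
  I             4.839       2.109
  C             -1.98        1.98
  E             2.859       4.089
  solve Keq expr → x = 0.6599; check Q = 2.924
Then add 0.7057 M of X.
Step 2:
                    X           C
  I             3.565       4.089
  C           -0.4153      0.4153
  E              3.15       4.504
  solve Keq expr → x = 0.1384; check Q = 2.924

Direction: forward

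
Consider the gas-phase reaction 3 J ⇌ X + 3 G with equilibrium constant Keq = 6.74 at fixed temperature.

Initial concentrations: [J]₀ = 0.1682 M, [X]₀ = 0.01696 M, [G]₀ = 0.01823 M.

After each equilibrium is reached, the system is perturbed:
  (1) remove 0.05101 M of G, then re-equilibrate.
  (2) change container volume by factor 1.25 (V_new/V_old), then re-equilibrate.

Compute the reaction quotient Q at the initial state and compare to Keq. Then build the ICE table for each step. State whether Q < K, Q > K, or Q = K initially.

Q₀ = 2.1593e-05 vs Keq = 6.74 ⇒ Q<K, forward
Step 1:
                   J          X          G
  Initial     0.1682    0.01696    0.01823
  Change     -0.1359    0.04529     0.1359
  Equil      0.03233    0.06225     0.1541
  solve Keq expr → x = 0.04529; check Q = 6.74
Then remove 0.05101 M of G.
Step 2:
                   J          X          G
  Initial    0.03233    0.06225     0.1031
  Change   -0.008555   0.002852   0.008555
  Equil      0.02378     0.0651     0.1116
  solve Keq expr → x = 0.002852; check Q = 6.74
Then change container volume by factor 1.25 (V_new/V_old).
Step 3:
                   J          X          G
  Initial    0.01902    0.05208    0.08931
  Change   -0.001103 3.6779e-04   0.001103
  Equil      0.01792    0.05245    0.09042
  solve Keq expr → x = 3.6779e-04; check Q = 6.74

Q₀ = 2.1593e-05; Q < K (proceeds forward)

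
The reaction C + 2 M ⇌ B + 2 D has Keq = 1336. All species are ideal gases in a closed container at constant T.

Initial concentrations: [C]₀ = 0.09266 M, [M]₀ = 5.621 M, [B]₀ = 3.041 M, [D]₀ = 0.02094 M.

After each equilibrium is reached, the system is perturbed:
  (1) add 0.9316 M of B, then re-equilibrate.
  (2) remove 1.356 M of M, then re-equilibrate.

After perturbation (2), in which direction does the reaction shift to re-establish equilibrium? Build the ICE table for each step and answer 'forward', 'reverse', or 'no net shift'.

Direction: reverse

Q₀ = 4.5546e-04 vs Keq = 1336 ⇒ Q<K, forward
Step 1:
                   C          M          B          D
  I          0.09266      5.621      3.041    0.02094
  C         -0.09266    -0.1853    0.09266     0.1853
  E       3.3771e-06      5.436      3.134     0.2063
  solve Keq expr → x = 0.09266; check Q = 1336
Then add 0.9316 M of B.
Step 2:
                   C          M          B          D
  I       3.3771e-06      5.436      4.065     0.2063
  C       1.0039e-06 2.0077e-06 -1.0039e-06 -2.0077e-06
  E       4.3809e-06      5.436      4.065     0.2063
  solve Keq expr → x = -1.0039e-06; check Q = 1336
Then remove 1.356 M of M.
Step 3:
                   C          M          B          D
  I       4.3809e-06       4.08      4.065     0.2063
  C       3.3957e-06 6.7914e-06 -3.3957e-06 -6.7914e-06
  E       7.7766e-06       4.08      4.065     0.2062
  solve Keq expr → x = -3.3957e-06; check Q = 1336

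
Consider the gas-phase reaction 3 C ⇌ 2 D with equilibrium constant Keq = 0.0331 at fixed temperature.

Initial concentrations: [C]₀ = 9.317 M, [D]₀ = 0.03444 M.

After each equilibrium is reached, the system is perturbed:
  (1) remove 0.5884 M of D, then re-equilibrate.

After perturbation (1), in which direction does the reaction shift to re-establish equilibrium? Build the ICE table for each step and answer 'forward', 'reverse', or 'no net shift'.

Direction: forward

Q₀ = 1.4666e-06 vs Keq = 0.0331 ⇒ Q<K, forward
Step 1:
                   C          D
  I            9.317    0.03444
  C            -3.64      2.427
  E            5.677      2.461
  solve Keq expr → x = 1.213; check Q = 0.0331
Then remove 0.5884 M of D.
Step 2:
                   C          D
  I            5.677      1.873
  C          -0.4513     0.3009
  E            5.226      2.173
  solve Keq expr → x = 0.1504; check Q = 0.0331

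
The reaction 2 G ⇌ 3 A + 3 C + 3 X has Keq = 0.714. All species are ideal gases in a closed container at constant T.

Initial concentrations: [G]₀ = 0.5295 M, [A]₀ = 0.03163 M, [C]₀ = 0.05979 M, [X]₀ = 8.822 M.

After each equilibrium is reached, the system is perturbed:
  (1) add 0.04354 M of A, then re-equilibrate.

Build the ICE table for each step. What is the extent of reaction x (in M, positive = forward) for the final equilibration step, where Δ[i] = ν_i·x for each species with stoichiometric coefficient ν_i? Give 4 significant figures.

Q₀ = 1.6564e-05 vs Keq = 0.714 ⇒ Q<K, forward
Step 1:
                  G         A         C         X
  I          0.5295   0.03163   0.05979     8.822
  C         -0.1251    0.1876    0.1876    0.1876
  E          0.4044    0.2193    0.2474      9.01
  solve Keq expr → x = 0.06254; check Q = 0.714
Then add 0.04354 M of A.
Step 2:
                  G         A         C         X
  I          0.4044    0.2628    0.2474      9.01
  C         0.01291  -0.01936  -0.01936  -0.01936
  E          0.4173    0.2434    0.2281      8.99
  solve Keq expr → x = -0.006455; check Q = 0.714

x = -0.006455 M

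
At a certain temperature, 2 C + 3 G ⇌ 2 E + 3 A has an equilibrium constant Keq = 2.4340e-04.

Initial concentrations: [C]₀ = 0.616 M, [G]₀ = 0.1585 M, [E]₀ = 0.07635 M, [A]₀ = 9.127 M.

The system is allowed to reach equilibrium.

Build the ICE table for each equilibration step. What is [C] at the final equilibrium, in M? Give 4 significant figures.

[C]_eq = 0.6923 M

Q₀ = 2933 vs Keq = 2.4340e-04 ⇒ Q>K, reverse
Step 1:
                   C          G          E          A
  init         0.616     0.1585    0.07635      9.127
  Δ          0.07629     0.1144   -0.07629    -0.1144
  eq          0.6923     0.2729 5.6922e-05      9.013
  solve Keq expr → x = -0.03815; check Q = 2.4340e-04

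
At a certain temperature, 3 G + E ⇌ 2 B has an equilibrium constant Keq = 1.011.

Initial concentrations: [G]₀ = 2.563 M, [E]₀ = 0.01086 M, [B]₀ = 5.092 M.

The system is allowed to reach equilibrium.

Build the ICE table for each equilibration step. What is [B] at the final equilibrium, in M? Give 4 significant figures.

Q₀ = 141.8 vs Keq = 1.011 ⇒ Q>K, reverse
Step 1:
                  G         E         B
  init        2.563   0.01086     5.092
  Δ           1.106    0.3688   -0.7375
  eq          3.669    0.3796     4.354
  solve Keq expr → x = -0.3688; check Q = 1.011

[B]_eq = 4.354 M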